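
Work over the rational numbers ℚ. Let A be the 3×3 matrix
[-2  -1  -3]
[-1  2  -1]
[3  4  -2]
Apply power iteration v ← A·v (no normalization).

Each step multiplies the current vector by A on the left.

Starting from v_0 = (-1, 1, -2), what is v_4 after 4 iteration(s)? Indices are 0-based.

v_0 = (-1, 1, -2).
v_1 = A·v_0 = (7, 5, 5).
v_2 = A·v_1 = (-34, -2, 31).
v_3 = A·v_2 = (-23, -1, -172).
v_4 = A·v_3 = (563, 193, 271).

v_4 = (563, 193, 271)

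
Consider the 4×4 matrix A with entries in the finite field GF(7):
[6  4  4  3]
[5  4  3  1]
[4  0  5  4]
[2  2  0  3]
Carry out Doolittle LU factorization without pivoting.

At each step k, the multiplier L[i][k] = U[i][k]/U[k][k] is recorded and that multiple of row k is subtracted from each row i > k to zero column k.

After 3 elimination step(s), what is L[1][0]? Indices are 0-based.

L[1][0] = 2

Step 1: pivot at (0,0) is 6.
  row1 ← row1 − (2)·row0  ⇒  L[1][0]=2, U row1=(0, 3, 2, 2)
  row2 ← row2 − (3)·row0  ⇒  L[2][0]=3, U row2=(0, 2, 0, 2)
  row3 ← row3 − (5)·row0  ⇒  L[3][0]=5, U row3=(0, 3, 1, 2)
Step 2: pivot at (1,1) is 3.
  row2 ← row2 − (3)·row1  ⇒  L[2][1]=3, U row2=(0, 0, 1, 3)
  row3 ← row3 − (1)·row1  ⇒  L[3][1]=1, U row3=(0, 0, 6, 0)
Step 3: pivot at (2,2) is 1.
  row3 ← row3 − (6)·row2  ⇒  L[3][2]=6, U row3=(0, 0, 0, 3)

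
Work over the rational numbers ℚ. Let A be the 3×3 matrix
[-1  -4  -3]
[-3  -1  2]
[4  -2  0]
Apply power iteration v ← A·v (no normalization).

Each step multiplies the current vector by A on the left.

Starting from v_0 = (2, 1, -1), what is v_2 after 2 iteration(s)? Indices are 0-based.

v_0 = (2, 1, -1).
v_1 = A·v_0 = (-3, -9, 6).
v_2 = A·v_1 = (21, 30, 6).

v_2 = (21, 30, 6)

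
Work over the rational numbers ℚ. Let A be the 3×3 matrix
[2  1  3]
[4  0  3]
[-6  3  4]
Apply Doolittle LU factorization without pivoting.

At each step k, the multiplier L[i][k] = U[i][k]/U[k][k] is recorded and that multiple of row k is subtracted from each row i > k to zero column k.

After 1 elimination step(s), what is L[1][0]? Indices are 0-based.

Step 1: pivot at (0,0) is 2.
  row1 ← row1 − (2)·row0  ⇒  L[1][0]=2, U row1=(0, -2, -3)
  row2 ← row2 − (-3)·row0  ⇒  L[2][0]=-3, U row2=(0, 6, 13)

L[1][0] = 2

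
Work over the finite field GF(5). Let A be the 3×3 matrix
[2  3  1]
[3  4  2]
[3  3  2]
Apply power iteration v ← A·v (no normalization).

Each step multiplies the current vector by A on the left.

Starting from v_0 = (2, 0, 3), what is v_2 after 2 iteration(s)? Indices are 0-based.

v_0 = (2, 0, 3).
v_1 = A·v_0 = (2, 2, 2).
v_2 = A·v_1 = (2, 3, 1).

v_2 = (2, 3, 1)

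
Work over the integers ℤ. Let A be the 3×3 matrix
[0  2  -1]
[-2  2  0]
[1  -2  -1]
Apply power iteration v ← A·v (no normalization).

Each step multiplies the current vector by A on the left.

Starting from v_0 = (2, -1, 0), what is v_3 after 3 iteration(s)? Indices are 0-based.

v_3 = (-22, 16, -6)

v_0 = (2, -1, 0).
v_1 = A·v_0 = (-2, -6, 4).
v_2 = A·v_1 = (-16, -8, 6).
v_3 = A·v_2 = (-22, 16, -6).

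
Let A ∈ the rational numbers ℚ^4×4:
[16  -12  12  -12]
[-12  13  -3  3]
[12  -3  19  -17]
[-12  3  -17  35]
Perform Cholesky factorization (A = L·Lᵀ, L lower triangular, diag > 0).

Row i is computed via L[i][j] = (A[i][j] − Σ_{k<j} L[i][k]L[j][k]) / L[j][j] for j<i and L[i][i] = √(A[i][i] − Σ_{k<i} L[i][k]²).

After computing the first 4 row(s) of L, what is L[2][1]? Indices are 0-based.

L[2][1] = 3

Step 1: L[0][0] = √(16) = 4.
  L[1][0] = (-12) / L[0][0] = -3.
Step 2: L[1][1] = √(4) = 2.
  L[2][0] = (12) / L[0][0] = 3.
  L[2][1] = (6) / L[1][1] = 3.
Step 3: L[2][2] = √(1) = 1.
  L[3][0] = (-12) / L[0][0] = -3.
  L[3][1] = (-6) / L[1][1] = -3.
  L[3][2] = (1) / L[2][2] = 1.
Step 4: L[3][3] = √(16) = 4.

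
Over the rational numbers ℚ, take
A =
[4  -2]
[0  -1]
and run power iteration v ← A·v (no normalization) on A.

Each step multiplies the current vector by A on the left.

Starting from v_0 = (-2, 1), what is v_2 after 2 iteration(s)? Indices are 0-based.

v_2 = (-38, 1)

v_0 = (-2, 1).
v_1 = A·v_0 = (-10, -1).
v_2 = A·v_1 = (-38, 1).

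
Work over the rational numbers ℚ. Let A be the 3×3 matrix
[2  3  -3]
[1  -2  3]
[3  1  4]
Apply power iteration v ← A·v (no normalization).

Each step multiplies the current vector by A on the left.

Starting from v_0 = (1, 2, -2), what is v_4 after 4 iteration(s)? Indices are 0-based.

v_0 = (1, 2, -2).
v_1 = A·v_0 = (14, -9, -3).
v_2 = A·v_1 = (10, 23, 21).
v_3 = A·v_2 = (26, 27, 137).
v_4 = A·v_3 = (-278, 383, 653).

v_4 = (-278, 383, 653)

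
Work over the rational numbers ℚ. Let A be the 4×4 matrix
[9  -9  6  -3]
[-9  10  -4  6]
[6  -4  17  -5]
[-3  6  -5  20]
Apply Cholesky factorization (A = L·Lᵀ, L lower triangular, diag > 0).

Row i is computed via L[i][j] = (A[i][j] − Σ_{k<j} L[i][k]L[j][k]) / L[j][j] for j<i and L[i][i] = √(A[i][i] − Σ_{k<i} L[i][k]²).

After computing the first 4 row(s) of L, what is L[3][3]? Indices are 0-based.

Step 1: L[0][0] = √(9) = 3.
  L[1][0] = (-9) / L[0][0] = -3.
Step 2: L[1][1] = √(1) = 1.
  L[2][0] = (6) / L[0][0] = 2.
  L[2][1] = (2) / L[1][1] = 2.
Step 3: L[2][2] = √(9) = 3.
  L[3][0] = (-3) / L[0][0] = -1.
  L[3][1] = (3) / L[1][1] = 3.
  L[3][2] = (-9) / L[2][2] = -3.
Step 4: L[3][3] = √(1) = 1.

L[3][3] = 1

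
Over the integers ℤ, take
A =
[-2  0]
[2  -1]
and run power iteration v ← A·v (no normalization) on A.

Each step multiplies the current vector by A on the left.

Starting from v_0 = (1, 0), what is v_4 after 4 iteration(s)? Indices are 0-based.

v_0 = (1, 0).
v_1 = A·v_0 = (-2, 2).
v_2 = A·v_1 = (4, -6).
v_3 = A·v_2 = (-8, 14).
v_4 = A·v_3 = (16, -30).

v_4 = (16, -30)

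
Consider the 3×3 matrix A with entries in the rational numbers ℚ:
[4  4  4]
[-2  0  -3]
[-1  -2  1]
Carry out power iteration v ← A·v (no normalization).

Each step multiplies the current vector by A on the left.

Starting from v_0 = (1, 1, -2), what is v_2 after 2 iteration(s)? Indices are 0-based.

v_0 = (1, 1, -2).
v_1 = A·v_0 = (0, 4, -5).
v_2 = A·v_1 = (-4, 15, -13).

v_2 = (-4, 15, -13)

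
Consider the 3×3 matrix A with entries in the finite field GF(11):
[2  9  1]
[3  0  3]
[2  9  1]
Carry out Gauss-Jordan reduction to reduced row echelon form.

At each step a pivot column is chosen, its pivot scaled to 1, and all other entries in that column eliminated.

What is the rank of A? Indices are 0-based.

rank = 2

[1] R0 /= 2  ⇒  (1, 10, 6)
     R1 -= 3·R0  ⇒  (0, 3, 7)
     R2 -= 2·R0  ⇒  (0, 0, 0)
[2] R1 /= 3  ⇒  (0, 1, 6)
     R0 -= 10·R1  ⇒  (1, 0, 1)
column 2 empty below row 2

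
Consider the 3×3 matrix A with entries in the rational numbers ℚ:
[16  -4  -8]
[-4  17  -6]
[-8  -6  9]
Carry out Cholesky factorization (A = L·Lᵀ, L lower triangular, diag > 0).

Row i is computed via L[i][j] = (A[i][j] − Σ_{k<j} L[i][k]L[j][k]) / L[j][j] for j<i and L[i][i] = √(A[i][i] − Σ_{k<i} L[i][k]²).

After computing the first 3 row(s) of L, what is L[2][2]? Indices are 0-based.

L[2][2] = 1

Step 1: L[0][0] = √(16) = 4.
  L[1][0] = (-4) / L[0][0] = -1.
Step 2: L[1][1] = √(16) = 4.
  L[2][0] = (-8) / L[0][0] = -2.
  L[2][1] = (-8) / L[1][1] = -2.
Step 3: L[2][2] = √(1) = 1.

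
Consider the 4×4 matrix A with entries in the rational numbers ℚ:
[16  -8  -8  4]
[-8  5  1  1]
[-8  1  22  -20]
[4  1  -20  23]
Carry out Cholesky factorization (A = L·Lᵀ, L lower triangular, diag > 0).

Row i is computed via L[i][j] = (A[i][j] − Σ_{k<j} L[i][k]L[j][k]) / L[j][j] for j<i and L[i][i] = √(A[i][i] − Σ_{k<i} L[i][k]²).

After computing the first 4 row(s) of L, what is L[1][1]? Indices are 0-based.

L[1][1] = 1

Step 1: L[0][0] = √(16) = 4.
  L[1][0] = (-8) / L[0][0] = -2.
Step 2: L[1][1] = √(1) = 1.
  L[2][0] = (-8) / L[0][0] = -2.
  L[2][1] = (-3) / L[1][1] = -3.
Step 3: L[2][2] = √(9) = 3.
  L[3][0] = (4) / L[0][0] = 1.
  L[3][1] = (3) / L[1][1] = 3.
  L[3][2] = (-9) / L[2][2] = -3.
Step 4: L[3][3] = √(4) = 2.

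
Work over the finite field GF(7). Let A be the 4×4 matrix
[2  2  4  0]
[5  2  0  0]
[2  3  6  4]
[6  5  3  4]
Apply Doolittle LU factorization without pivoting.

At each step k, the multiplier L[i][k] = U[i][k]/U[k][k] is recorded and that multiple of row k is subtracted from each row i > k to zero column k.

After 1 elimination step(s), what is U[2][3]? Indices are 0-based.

U[2][3] = 4

[col 0] pivot 2
  R1 -= 6*R0 → (0, 4, 4, 0)  (L[1][0] := 6)
  R2 -= 1*R0 → (0, 1, 2, 4)  (L[2][0] := 1)
  R3 -= 3*R0 → (0, 6, 5, 4)  (L[3][0] := 3)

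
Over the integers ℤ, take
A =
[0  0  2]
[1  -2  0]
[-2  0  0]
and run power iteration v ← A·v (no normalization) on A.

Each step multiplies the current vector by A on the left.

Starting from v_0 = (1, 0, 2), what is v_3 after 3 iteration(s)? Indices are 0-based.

v_3 = (-16, -8, 8)

v_0 = (1, 0, 2).
v_1 = A·v_0 = (4, 1, -2).
v_2 = A·v_1 = (-4, 2, -8).
v_3 = A·v_2 = (-16, -8, 8).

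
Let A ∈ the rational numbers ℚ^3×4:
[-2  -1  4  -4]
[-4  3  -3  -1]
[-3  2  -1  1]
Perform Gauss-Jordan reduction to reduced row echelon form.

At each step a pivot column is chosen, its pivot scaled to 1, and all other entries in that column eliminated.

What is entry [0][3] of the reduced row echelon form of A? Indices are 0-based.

step 1: normalize row 0 (÷-2) = (1, 1/2, -2, 2)
  row 1: subtract -4×row0 = (0, 5, -11, 7)
  row 2: subtract -3×row0 = (0, 7/2, -7, 7)
step 2: normalize row 1 (÷5) = (0, 1, -11/5, 7/5)
  row 0: subtract 1/2×row1 = (1, 0, -9/10, 13/10)
  row 2: subtract 7/2×row1 = (0, 0, 7/10, 21/10)
step 3: normalize row 2 (÷7/10) = (0, 0, 1, 3)
  row 0: subtract -9/10×row2 = (1, 0, 0, 4)
  row 1: subtract -11/5×row2 = (0, 1, 0, 8)

M[0][3] = 4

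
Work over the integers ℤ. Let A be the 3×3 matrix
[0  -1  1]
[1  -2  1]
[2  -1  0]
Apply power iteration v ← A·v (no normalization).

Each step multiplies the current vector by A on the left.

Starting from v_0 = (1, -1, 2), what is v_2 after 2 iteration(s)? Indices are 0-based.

v_2 = (-2, -4, 1)

v_0 = (1, -1, 2).
v_1 = A·v_0 = (3, 5, 3).
v_2 = A·v_1 = (-2, -4, 1).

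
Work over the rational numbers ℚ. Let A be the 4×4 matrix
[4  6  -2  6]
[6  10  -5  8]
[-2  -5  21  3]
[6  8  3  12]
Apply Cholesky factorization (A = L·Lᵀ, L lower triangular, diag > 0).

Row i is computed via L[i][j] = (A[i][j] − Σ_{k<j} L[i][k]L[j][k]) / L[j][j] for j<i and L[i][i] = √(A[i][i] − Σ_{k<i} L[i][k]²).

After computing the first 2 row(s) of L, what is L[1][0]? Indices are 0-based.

L[1][0] = 3

Step 1: L[0][0] = √(4) = 2.
  L[1][0] = (6) / L[0][0] = 3.
Step 2: L[1][1] = √(1) = 1.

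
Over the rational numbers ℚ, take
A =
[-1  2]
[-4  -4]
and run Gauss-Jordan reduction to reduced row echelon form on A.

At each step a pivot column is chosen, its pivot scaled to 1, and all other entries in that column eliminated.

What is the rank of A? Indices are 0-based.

rank = 2

pivot(0,0)=-1: scale R0 → (1, -2)
  clear (1,0): R1 −= (-4)R0 → (0, -12)
pivot(1,1)=-12: scale R1 → (0, 1)
  clear (0,1): R0 −= (-2)R1 → (1, 0)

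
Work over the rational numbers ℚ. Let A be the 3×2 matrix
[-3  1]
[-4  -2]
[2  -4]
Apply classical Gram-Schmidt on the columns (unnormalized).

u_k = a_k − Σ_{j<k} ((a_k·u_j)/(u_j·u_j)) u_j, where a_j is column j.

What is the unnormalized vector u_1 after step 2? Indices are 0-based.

u_1 = (20/29, -70/29, -110/29)

Step 1: u_0 = a_0 = (-3, -4, 2).
Step 2: u_1 = a_1 − (-3/29)·u_0 = (20/29, -70/29, -110/29).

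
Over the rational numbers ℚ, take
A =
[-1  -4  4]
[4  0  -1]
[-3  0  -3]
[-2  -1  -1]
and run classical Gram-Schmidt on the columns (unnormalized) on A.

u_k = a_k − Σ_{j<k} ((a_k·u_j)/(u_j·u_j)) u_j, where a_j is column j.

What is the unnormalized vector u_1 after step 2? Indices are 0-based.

u_1 = (-19/5, -4/5, 3/5, -3/5)

Step 1: u_0 = a_0 = (-1, 4, -3, -2).
Step 2: u_1 = a_1 − (1/5)·u_0 = (-19/5, -4/5, 3/5, -3/5).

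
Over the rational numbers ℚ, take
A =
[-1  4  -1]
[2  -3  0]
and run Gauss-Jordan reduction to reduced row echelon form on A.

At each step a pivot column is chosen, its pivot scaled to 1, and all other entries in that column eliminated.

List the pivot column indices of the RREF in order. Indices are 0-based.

pivot columns: 0, 1

pivot(0,0)=-1: scale R0 → (1, -4, 1)
  clear (1,0): R1 −= (2)R0 → (0, 5, -2)
pivot(1,1)=5: scale R1 → (0, 1, -2/5)
  clear (0,1): R0 −= (-4)R1 → (1, 0, -3/5)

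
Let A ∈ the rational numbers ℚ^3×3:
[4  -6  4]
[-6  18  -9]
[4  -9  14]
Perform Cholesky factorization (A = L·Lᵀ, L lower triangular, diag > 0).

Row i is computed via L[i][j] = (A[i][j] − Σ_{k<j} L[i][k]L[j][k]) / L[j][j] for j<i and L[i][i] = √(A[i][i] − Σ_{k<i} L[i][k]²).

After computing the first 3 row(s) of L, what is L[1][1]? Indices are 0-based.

L[1][1] = 3

Step 1: L[0][0] = √(4) = 2.
  L[1][0] = (-6) / L[0][0] = -3.
Step 2: L[1][1] = √(9) = 3.
  L[2][0] = (4) / L[0][0] = 2.
  L[2][1] = (-3) / L[1][1] = -1.
Step 3: L[2][2] = √(9) = 3.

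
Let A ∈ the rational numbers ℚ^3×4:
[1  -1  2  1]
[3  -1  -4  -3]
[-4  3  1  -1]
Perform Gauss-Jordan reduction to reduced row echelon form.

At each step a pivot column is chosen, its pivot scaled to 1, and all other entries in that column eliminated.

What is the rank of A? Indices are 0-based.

pivot(0,0)=1: scale R0 → (1, -1, 2, 1)
  clear (1,0): R1 −= (3)R0 → (0, 2, -10, -6)
  clear (2,0): R2 −= (-4)R0 → (0, -1, 9, 3)
pivot(1,1)=2: scale R1 → (0, 1, -5, -3)
  clear (0,1): R0 −= (-1)R1 → (1, 0, -3, -2)
  clear (2,1): R2 −= (-1)R1 → (0, 0, 4, 0)
pivot(2,2)=4: scale R2 → (0, 0, 1, 0)
  clear (0,2): R0 −= (-3)R2 → (1, 0, 0, -2)
  clear (1,2): R1 −= (-5)R2 → (0, 1, 0, -3)

rank = 3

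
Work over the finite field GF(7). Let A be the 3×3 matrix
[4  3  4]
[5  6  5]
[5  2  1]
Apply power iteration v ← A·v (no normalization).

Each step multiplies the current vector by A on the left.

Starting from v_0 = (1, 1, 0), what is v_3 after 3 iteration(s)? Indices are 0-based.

v_3 = (5, 6, 4)

v_0 = (1, 1, 0).
v_1 = A·v_0 = (0, 4, 0).
v_2 = A·v_1 = (5, 3, 1).
v_3 = A·v_2 = (5, 6, 4).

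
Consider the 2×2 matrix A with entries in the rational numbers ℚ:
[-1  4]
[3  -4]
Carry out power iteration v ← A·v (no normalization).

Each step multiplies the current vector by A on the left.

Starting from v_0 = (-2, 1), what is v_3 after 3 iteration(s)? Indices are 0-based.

v_3 = (278, -370)

v_0 = (-2, 1).
v_1 = A·v_0 = (6, -10).
v_2 = A·v_1 = (-46, 58).
v_3 = A·v_2 = (278, -370).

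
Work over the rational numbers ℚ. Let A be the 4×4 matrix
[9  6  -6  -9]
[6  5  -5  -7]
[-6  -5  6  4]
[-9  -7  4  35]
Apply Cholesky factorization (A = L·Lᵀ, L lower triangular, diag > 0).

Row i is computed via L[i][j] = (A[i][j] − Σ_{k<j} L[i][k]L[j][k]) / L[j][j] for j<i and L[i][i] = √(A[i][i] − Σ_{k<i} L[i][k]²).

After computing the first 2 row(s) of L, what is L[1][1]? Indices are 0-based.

Step 1: L[0][0] = √(9) = 3.
  L[1][0] = (6) / L[0][0] = 2.
Step 2: L[1][1] = √(1) = 1.

L[1][1] = 1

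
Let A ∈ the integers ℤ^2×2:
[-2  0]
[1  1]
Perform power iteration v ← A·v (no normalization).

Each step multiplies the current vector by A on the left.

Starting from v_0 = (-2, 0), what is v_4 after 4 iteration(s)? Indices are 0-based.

v_0 = (-2, 0).
v_1 = A·v_0 = (4, -2).
v_2 = A·v_1 = (-8, 2).
v_3 = A·v_2 = (16, -6).
v_4 = A·v_3 = (-32, 10).

v_4 = (-32, 10)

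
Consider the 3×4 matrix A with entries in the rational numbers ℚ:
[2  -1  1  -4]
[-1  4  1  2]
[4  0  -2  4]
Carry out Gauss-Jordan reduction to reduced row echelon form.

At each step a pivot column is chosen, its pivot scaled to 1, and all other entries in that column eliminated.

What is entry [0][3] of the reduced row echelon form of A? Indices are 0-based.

step 1: normalize row 0 (÷2) = (1, -1/2, 1/2, -2)
  row 1: subtract -1×row0 = (0, 7/2, 3/2, 0)
  row 2: subtract 4×row0 = (0, 2, -4, 12)
step 2: normalize row 1 (÷7/2) = (0, 1, 3/7, 0)
  row 0: subtract -1/2×row1 = (1, 0, 5/7, -2)
  row 2: subtract 2×row1 = (0, 0, -34/7, 12)
step 3: normalize row 2 (÷-34/7) = (0, 0, 1, -42/17)
  row 0: subtract 5/7×row2 = (1, 0, 0, -4/17)
  row 1: subtract 3/7×row2 = (0, 1, 0, 18/17)

M[0][3] = -4/17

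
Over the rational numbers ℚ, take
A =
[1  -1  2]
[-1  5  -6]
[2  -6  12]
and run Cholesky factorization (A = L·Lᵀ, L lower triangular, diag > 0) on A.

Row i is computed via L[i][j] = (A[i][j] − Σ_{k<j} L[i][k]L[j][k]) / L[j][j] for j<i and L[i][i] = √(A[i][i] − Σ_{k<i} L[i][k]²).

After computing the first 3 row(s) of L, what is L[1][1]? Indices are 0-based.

L[1][1] = 2

Step 1: L[0][0] = √(1) = 1.
  L[1][0] = (-1) / L[0][0] = -1.
Step 2: L[1][1] = √(4) = 2.
  L[2][0] = (2) / L[0][0] = 2.
  L[2][1] = (-4) / L[1][1] = -2.
Step 3: L[2][2] = √(4) = 2.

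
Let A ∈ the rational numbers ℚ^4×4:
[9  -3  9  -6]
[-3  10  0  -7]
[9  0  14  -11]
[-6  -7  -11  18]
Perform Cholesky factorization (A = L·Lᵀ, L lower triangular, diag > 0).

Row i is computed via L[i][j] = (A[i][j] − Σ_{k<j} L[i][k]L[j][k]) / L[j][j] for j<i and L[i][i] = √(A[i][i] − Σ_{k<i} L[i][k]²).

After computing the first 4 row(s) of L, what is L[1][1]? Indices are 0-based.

L[1][1] = 3

Step 1: L[0][0] = √(9) = 3.
  L[1][0] = (-3) / L[0][0] = -1.
Step 2: L[1][1] = √(9) = 3.
  L[2][0] = (9) / L[0][0] = 3.
  L[2][1] = (3) / L[1][1] = 1.
Step 3: L[2][2] = √(4) = 2.
  L[3][0] = (-6) / L[0][0] = -2.
  L[3][1] = (-9) / L[1][1] = -3.
  L[3][2] = (-2) / L[2][2] = -1.
Step 4: L[3][3] = √(4) = 2.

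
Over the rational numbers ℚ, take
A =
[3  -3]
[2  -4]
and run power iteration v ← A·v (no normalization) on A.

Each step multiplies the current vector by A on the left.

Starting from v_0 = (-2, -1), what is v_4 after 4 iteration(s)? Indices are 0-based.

v_4 = (-45, -42)

v_0 = (-2, -1).
v_1 = A·v_0 = (-3, 0).
v_2 = A·v_1 = (-9, -6).
v_3 = A·v_2 = (-9, 6).
v_4 = A·v_3 = (-45, -42).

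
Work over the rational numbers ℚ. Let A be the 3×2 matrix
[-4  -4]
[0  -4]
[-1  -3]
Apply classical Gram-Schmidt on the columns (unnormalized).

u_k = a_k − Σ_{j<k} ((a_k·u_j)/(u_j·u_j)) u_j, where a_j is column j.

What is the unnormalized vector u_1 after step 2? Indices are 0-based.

Step 1: u_0 = a_0 = (-4, 0, -1).
Step 2: u_1 = a_1 − (19/17)·u_0 = (8/17, -4, -32/17).

u_1 = (8/17, -4, -32/17)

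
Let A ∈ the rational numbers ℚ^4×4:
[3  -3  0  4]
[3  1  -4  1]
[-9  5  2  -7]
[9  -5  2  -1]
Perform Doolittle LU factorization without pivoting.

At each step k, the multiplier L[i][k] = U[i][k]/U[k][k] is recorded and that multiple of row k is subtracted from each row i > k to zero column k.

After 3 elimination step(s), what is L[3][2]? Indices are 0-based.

L[3][2] = -3

[col 0] pivot 3
  R1 -= 1*R0 → (0, 4, -4, -3)  (L[1][0] := 1)
  R2 -= -3*R0 → (0, -4, 2, 5)  (L[2][0] := -3)
  R3 -= 3*R0 → (0, 4, 2, -13)  (L[3][0] := 3)
[col 1] pivot 4
  R2 -= -1*R1 → (0, 0, -2, 2)  (L[2][1] := -1)
  R3 -= 1*R1 → (0, 0, 6, -10)  (L[3][1] := 1)
[col 2] pivot -2
  R3 -= -3*R2 → (0, 0, 0, -4)  (L[3][2] := -3)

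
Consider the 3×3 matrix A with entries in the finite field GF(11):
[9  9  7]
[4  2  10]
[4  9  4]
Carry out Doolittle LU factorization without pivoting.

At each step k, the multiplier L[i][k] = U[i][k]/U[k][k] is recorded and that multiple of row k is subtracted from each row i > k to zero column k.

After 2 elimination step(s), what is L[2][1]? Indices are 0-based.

k=0: U[0][0]=9
  eliminate (1,0): mult=9, new row 1: (0, 9, 2); set L[1][0]=9
  eliminate (2,0): mult=9, new row 2: (0, 5, 7); set L[2][0]=9
k=1: U[1][1]=9
  eliminate (2,1): mult=3, new row 2: (0, 0, 1); set L[2][1]=3

L[2][1] = 3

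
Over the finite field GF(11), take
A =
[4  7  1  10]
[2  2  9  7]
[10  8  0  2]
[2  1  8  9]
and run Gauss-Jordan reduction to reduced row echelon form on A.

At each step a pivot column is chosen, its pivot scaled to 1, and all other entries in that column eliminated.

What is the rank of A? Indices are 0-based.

rank = 4

[1] R0 /= 4  ⇒  (1, 10, 3, 8)
     R1 -= 2·R0  ⇒  (0, 4, 3, 2)
     R2 -= 10·R0  ⇒  (0, 7, 3, 10)
     R3 -= 2·R0  ⇒  (0, 3, 2, 4)
[2] R1 /= 4  ⇒  (0, 1, 9, 6)
     R0 -= 10·R1  ⇒  (1, 0, 1, 3)
     R2 -= 7·R1  ⇒  (0, 0, 6, 1)
     R3 -= 3·R1  ⇒  (0, 0, 8, 8)
[3] R2 /= 6  ⇒  (0, 0, 1, 2)
     R0 -= 1·R2  ⇒  (1, 0, 0, 1)
     R1 -= 9·R2  ⇒  (0, 1, 0, 10)
     R3 -= 8·R2  ⇒  (0, 0, 0, 3)
[4] R3 /= 3  ⇒  (0, 0, 0, 1)
     R0 -= 1·R3  ⇒  (1, 0, 0, 0)
     R1 -= 10·R3  ⇒  (0, 1, 0, 0)
     R2 -= 2·R3  ⇒  (0, 0, 1, 0)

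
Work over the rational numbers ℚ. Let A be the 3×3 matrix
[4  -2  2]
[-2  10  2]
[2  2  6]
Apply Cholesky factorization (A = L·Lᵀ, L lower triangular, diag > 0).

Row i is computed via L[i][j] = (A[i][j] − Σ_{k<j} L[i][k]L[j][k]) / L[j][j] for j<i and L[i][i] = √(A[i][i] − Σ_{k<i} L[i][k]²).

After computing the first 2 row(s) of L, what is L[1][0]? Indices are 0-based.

Step 1: L[0][0] = √(4) = 2.
  L[1][0] = (-2) / L[0][0] = -1.
Step 2: L[1][1] = √(9) = 3.

L[1][0] = -1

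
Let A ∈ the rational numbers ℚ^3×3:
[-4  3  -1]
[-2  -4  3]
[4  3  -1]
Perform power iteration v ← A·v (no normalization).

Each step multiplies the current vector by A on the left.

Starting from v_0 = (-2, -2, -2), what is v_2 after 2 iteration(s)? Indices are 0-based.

v_2 = (14, -68, 46)

v_0 = (-2, -2, -2).
v_1 = A·v_0 = (4, 6, -12).
v_2 = A·v_1 = (14, -68, 46).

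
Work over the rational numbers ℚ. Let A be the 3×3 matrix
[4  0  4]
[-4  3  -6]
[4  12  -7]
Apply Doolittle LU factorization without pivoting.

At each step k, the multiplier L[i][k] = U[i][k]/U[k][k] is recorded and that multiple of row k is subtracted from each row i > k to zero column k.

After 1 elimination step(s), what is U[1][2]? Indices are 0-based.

Step 1: pivot at (0,0) is 4.
  row1 ← row1 − (-1)·row0  ⇒  L[1][0]=-1, U row1=(0, 3, -2)
  row2 ← row2 − (1)·row0  ⇒  L[2][0]=1, U row2=(0, 12, -11)

U[1][2] = -2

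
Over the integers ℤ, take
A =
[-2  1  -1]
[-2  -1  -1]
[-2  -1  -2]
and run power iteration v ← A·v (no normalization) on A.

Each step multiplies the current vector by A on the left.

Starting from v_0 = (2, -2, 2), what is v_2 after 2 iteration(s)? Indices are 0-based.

v_2 = (18, 26, 32)

v_0 = (2, -2, 2).
v_1 = A·v_0 = (-8, -4, -6).
v_2 = A·v_1 = (18, 26, 32).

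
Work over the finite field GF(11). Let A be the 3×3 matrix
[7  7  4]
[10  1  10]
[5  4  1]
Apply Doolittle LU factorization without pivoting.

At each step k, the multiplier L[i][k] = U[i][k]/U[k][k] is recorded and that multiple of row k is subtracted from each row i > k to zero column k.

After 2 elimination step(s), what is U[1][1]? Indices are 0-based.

Step 1: pivot at (0,0) is 7.
  row1 ← row1 − (3)·row0  ⇒  L[1][0]=3, U row1=(0, 2, 9)
  row2 ← row2 − (7)·row0  ⇒  L[2][0]=7, U row2=(0, 10, 6)
Step 2: pivot at (1,1) is 2.
  row2 ← row2 − (5)·row1  ⇒  L[2][1]=5, U row2=(0, 0, 5)

U[1][1] = 2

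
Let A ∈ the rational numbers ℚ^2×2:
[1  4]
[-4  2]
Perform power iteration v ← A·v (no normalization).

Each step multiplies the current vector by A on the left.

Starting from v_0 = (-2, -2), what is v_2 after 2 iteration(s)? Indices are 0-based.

v_0 = (-2, -2).
v_1 = A·v_0 = (-10, 4).
v_2 = A·v_1 = (6, 48).

v_2 = (6, 48)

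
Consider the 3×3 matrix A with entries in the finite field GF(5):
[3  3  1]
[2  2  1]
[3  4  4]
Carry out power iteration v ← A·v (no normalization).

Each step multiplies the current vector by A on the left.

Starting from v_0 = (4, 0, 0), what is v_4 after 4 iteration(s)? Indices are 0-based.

v_0 = (4, 0, 0).
v_1 = A·v_0 = (2, 3, 2).
v_2 = A·v_1 = (2, 2, 1).
v_3 = A·v_2 = (3, 4, 3).
v_4 = A·v_3 = (4, 2, 2).

v_4 = (4, 2, 2)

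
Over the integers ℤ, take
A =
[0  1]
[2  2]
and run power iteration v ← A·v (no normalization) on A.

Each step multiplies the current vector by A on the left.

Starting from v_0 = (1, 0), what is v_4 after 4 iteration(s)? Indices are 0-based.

v_0 = (1, 0).
v_1 = A·v_0 = (0, 2).
v_2 = A·v_1 = (2, 4).
v_3 = A·v_2 = (4, 12).
v_4 = A·v_3 = (12, 32).

v_4 = (12, 32)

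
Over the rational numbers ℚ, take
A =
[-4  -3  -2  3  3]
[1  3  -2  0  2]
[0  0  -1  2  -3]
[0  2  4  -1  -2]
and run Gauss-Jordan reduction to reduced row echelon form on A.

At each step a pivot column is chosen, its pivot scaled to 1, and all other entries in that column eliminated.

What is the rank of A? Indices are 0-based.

pivot(0,0)=-4: scale R0 → (1, 3/4, 1/2, -3/4, -3/4)
  clear (1,0): R1 −= (1)R0 → (0, 9/4, -5/2, 3/4, 11/4)
pivot(1,1)=9/4: scale R1 → (0, 1, -10/9, 1/3, 11/9)
  clear (0,1): R0 −= (3/4)R1 → (1, 0, 4/3, -1, -5/3)
  clear (3,1): R3 −= (2)R1 → (0, 0, 56/9, -5/3, -40/9)
pivot(2,2)=-1: scale R2 → (0, 0, 1, -2, 3)
  clear (0,2): R0 −= (4/3)R2 → (1, 0, 0, 5/3, -17/3)
  clear (1,2): R1 −= (-10/9)R2 → (0, 1, 0, -17/9, 41/9)
  clear (3,2): R3 −= (56/9)R2 → (0, 0, 0, 97/9, -208/9)
pivot(3,3)=97/9: scale R3 → (0, 0, 0, 1, -208/97)
  clear (0,3): R0 −= (5/3)R3 → (1, 0, 0, 0, -203/97)
  clear (1,3): R1 −= (-17/9)R3 → (0, 1, 0, 0, 49/97)
  clear (2,3): R2 −= (-2)R3 → (0, 0, 1, 0, -125/97)

rank = 4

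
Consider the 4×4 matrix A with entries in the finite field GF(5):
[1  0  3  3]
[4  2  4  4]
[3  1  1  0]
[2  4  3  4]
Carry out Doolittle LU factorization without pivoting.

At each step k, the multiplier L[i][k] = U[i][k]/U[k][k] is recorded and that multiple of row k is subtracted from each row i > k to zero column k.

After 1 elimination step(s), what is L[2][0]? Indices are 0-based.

L[2][0] = 3

k=0: U[0][0]=1
  eliminate (1,0): mult=4, new row 1: (0, 2, 2, 2); set L[1][0]=4
  eliminate (2,0): mult=3, new row 2: (0, 1, 2, 1); set L[2][0]=3
  eliminate (3,0): mult=2, new row 3: (0, 4, 2, 3); set L[3][0]=2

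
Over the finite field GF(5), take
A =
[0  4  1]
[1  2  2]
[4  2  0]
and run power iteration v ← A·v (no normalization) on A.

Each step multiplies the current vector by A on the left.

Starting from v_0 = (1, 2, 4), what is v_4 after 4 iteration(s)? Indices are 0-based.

v_0 = (1, 2, 4).
v_1 = A·v_0 = (2, 3, 3).
v_2 = A·v_1 = (0, 4, 4).
v_3 = A·v_2 = (0, 1, 3).
v_4 = A·v_3 = (2, 3, 2).

v_4 = (2, 3, 2)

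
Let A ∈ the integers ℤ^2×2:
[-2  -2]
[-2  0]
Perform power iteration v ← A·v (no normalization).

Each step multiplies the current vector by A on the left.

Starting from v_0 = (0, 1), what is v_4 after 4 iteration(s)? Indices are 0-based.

v_0 = (0, 1).
v_1 = A·v_0 = (-2, 0).
v_2 = A·v_1 = (4, 4).
v_3 = A·v_2 = (-16, -8).
v_4 = A·v_3 = (48, 32).

v_4 = (48, 32)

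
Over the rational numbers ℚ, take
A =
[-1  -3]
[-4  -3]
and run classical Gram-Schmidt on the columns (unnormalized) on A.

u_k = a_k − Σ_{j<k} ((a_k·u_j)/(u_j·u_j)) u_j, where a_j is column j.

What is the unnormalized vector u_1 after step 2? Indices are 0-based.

Step 1: u_0 = a_0 = (-1, -4).
Step 2: u_1 = a_1 − (15/17)·u_0 = (-36/17, 9/17).

u_1 = (-36/17, 9/17)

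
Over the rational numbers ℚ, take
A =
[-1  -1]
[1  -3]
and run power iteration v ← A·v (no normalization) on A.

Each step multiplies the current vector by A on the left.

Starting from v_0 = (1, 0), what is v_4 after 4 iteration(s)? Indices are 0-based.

v_0 = (1, 0).
v_1 = A·v_0 = (-1, 1).
v_2 = A·v_1 = (0, -4).
v_3 = A·v_2 = (4, 12).
v_4 = A·v_3 = (-16, -32).

v_4 = (-16, -32)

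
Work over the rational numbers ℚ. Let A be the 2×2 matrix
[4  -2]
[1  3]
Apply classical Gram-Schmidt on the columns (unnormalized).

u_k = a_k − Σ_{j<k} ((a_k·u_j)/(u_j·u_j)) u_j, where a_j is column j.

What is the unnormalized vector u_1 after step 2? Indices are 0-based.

Step 1: u_0 = a_0 = (4, 1).
Step 2: u_1 = a_1 − (-5/17)·u_0 = (-14/17, 56/17).

u_1 = (-14/17, 56/17)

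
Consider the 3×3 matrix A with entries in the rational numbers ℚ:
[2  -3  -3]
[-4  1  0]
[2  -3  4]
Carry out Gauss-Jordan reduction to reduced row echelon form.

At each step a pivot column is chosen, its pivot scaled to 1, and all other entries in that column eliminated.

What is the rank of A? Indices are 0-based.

rank = 3

step 1: normalize row 0 (÷2) = (1, -3/2, -3/2)
  row 1: subtract -4×row0 = (0, -5, -6)
  row 2: subtract 2×row0 = (0, 0, 7)
step 2: normalize row 1 (÷-5) = (0, 1, 6/5)
  row 0: subtract -3/2×row1 = (1, 0, 3/10)
step 3: normalize row 2 (÷7) = (0, 0, 1)
  row 0: subtract 3/10×row2 = (1, 0, 0)
  row 1: subtract 6/5×row2 = (0, 1, 0)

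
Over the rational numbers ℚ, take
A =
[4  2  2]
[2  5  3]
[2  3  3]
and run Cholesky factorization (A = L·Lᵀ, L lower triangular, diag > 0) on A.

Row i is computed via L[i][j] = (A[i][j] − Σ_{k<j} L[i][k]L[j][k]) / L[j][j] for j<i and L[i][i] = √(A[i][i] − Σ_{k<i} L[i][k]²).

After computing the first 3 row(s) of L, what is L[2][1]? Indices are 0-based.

Step 1: L[0][0] = √(4) = 2.
  L[1][0] = (2) / L[0][0] = 1.
Step 2: L[1][1] = √(4) = 2.
  L[2][0] = (2) / L[0][0] = 1.
  L[2][1] = (2) / L[1][1] = 1.
Step 3: L[2][2] = √(1) = 1.

L[2][1] = 1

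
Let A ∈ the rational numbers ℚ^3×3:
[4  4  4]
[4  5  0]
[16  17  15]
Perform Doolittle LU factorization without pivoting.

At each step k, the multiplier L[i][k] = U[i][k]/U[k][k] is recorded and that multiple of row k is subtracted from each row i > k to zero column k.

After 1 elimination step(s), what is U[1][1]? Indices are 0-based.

k=0: U[0][0]=4
  eliminate (1,0): mult=1, new row 1: (0, 1, -4); set L[1][0]=1
  eliminate (2,0): mult=4, new row 2: (0, 1, -1); set L[2][0]=4

U[1][1] = 1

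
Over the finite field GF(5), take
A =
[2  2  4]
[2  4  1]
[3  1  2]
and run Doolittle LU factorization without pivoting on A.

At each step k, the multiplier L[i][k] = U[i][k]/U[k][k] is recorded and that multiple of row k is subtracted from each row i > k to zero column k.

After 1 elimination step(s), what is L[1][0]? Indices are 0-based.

[col 0] pivot 2
  R1 -= 1*R0 → (0, 2, 2)  (L[1][0] := 1)
  R2 -= 4*R0 → (0, 3, 1)  (L[2][0] := 4)

L[1][0] = 1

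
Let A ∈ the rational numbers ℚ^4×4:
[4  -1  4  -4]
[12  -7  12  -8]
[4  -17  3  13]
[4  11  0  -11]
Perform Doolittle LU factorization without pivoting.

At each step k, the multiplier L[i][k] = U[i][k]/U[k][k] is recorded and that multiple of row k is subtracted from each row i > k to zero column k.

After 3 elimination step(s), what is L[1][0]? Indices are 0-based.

L[1][0] = 3

Step 1: pivot at (0,0) is 4.
  row1 ← row1 − (3)·row0  ⇒  L[1][0]=3, U row1=(0, -4, 0, 4)
  row2 ← row2 − (1)·row0  ⇒  L[2][0]=1, U row2=(0, -16, -1, 17)
  row3 ← row3 − (1)·row0  ⇒  L[3][0]=1, U row3=(0, 12, -4, -7)
Step 2: pivot at (1,1) is -4.
  row2 ← row2 − (4)·row1  ⇒  L[2][1]=4, U row2=(0, 0, -1, 1)
  row3 ← row3 − (-3)·row1  ⇒  L[3][1]=-3, U row3=(0, 0, -4, 5)
Step 3: pivot at (2,2) is -1.
  row3 ← row3 − (4)·row2  ⇒  L[3][2]=4, U row3=(0, 0, 0, 1)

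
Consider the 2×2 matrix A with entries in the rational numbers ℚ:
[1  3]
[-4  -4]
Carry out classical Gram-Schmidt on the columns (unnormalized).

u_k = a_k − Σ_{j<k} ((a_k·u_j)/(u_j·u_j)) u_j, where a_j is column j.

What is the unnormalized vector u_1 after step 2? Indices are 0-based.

Step 1: u_0 = a_0 = (1, -4).
Step 2: u_1 = a_1 − (19/17)·u_0 = (32/17, 8/17).

u_1 = (32/17, 8/17)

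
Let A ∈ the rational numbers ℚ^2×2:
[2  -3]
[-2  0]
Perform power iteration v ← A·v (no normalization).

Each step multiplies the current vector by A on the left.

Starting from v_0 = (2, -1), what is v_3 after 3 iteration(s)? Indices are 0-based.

v_0 = (2, -1).
v_1 = A·v_0 = (7, -4).
v_2 = A·v_1 = (26, -14).
v_3 = A·v_2 = (94, -52).

v_3 = (94, -52)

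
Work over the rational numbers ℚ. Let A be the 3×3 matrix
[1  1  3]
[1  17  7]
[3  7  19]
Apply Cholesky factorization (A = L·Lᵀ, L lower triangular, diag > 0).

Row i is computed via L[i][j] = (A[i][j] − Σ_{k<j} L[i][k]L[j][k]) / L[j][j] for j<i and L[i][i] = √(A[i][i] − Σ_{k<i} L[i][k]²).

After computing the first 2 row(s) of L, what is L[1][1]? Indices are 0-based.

Step 1: L[0][0] = √(1) = 1.
  L[1][0] = (1) / L[0][0] = 1.
Step 2: L[1][1] = √(16) = 4.

L[1][1] = 4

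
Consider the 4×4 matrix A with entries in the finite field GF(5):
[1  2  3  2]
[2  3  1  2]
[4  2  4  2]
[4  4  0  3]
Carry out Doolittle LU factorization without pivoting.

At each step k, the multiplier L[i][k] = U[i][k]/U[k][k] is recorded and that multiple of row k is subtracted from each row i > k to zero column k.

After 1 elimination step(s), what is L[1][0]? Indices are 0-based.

L[1][0] = 2

[col 0] pivot 1
  R1 -= 2*R0 → (0, 4, 0, 3)  (L[1][0] := 2)
  R2 -= 4*R0 → (0, 4, 2, 4)  (L[2][0] := 4)
  R3 -= 4*R0 → (0, 1, 3, 0)  (L[3][0] := 4)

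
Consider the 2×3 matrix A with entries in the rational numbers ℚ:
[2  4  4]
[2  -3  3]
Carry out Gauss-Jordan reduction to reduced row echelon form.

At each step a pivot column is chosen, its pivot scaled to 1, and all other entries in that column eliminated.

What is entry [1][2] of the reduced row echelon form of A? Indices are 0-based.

M[1][2] = 1/7

[1] R0 /= 2  ⇒  (1, 2, 2)
     R1 -= 2·R0  ⇒  (0, -7, -1)
[2] R1 /= -7  ⇒  (0, 1, 1/7)
     R0 -= 2·R1  ⇒  (1, 0, 12/7)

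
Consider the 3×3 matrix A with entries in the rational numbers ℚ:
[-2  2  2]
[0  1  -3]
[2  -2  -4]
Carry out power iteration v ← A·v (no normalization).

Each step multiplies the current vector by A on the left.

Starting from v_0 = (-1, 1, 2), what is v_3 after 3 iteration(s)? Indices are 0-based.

v_0 = (-1, 1, 2).
v_1 = A·v_0 = (8, -5, -12).
v_2 = A·v_1 = (-50, 31, 74).
v_3 = A·v_2 = (310, -191, -458).

v_3 = (310, -191, -458)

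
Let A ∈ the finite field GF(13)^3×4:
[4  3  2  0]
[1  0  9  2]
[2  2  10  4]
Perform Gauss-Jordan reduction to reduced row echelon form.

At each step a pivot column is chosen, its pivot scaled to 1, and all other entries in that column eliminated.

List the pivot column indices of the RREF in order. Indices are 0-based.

pivot(0,0)=4: scale R0 → (1, 4, 7, 0)
  clear (1,0): R1 −= (1)R0 → (0, 9, 2, 2)
  clear (2,0): R2 −= (2)R0 → (0, 7, 9, 4)
pivot(1,1)=9: scale R1 → (0, 1, 6, 6)
  clear (0,1): R0 −= (4)R1 → (1, 0, 9, 2)
  clear (2,1): R2 −= (7)R1 → (0, 0, 6, 1)
pivot(2,2)=6: scale R2 → (0, 0, 1, 11)
  clear (0,2): R0 −= (9)R2 → (1, 0, 0, 7)
  clear (1,2): R1 −= (6)R2 → (0, 1, 0, 5)

pivot columns: 0, 1, 2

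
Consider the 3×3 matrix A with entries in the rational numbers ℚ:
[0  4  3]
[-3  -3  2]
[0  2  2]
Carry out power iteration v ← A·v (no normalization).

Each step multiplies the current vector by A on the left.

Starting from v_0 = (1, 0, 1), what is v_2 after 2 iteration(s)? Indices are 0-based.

v_2 = (2, -2, 2)

v_0 = (1, 0, 1).
v_1 = A·v_0 = (3, -1, 2).
v_2 = A·v_1 = (2, -2, 2).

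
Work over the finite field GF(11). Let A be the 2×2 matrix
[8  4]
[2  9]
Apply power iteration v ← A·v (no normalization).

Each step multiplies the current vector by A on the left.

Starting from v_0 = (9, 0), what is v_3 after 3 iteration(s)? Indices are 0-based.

v_3 = (6, 2)

v_0 = (9, 0).
v_1 = A·v_0 = (6, 7).
v_2 = A·v_1 = (10, 9).
v_3 = A·v_2 = (6, 2).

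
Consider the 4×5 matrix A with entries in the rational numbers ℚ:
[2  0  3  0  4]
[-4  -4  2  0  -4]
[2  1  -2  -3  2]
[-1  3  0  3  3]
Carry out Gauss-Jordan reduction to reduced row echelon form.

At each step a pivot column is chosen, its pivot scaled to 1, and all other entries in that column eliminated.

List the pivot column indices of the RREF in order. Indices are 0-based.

pivot columns: 0, 1, 2, 3

pivot(0,0)=2: scale R0 → (1, 0, 3/2, 0, 2)
  clear (1,0): R1 −= (-4)R0 → (0, -4, 8, 0, 4)
  clear (2,0): R2 −= (2)R0 → (0, 1, -5, -3, -2)
  clear (3,0): R3 −= (-1)R0 → (0, 3, 3/2, 3, 5)
pivot(1,1)=-4: scale R1 → (0, 1, -2, 0, -1)
  clear (2,1): R2 −= (1)R1 → (0, 0, -3, -3, -1)
  clear (3,1): R3 −= (3)R1 → (0, 0, 15/2, 3, 8)
pivot(2,2)=-3: scale R2 → (0, 0, 1, 1, 1/3)
  clear (0,2): R0 −= (3/2)R2 → (1, 0, 0, -3/2, 3/2)
  clear (1,2): R1 −= (-2)R2 → (0, 1, 0, 2, -1/3)
  clear (3,2): R3 −= (15/2)R2 → (0, 0, 0, -9/2, 11/2)
pivot(3,3)=-9/2: scale R3 → (0, 0, 0, 1, -11/9)
  clear (0,3): R0 −= (-3/2)R3 → (1, 0, 0, 0, -1/3)
  clear (1,3): R1 −= (2)R3 → (0, 1, 0, 0, 19/9)
  clear (2,3): R2 −= (1)R3 → (0, 0, 1, 0, 14/9)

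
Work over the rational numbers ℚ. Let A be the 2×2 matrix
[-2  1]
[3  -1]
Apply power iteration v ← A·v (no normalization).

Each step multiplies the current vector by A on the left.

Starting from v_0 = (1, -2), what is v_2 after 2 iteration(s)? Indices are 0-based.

v_2 = (13, -17)

v_0 = (1, -2).
v_1 = A·v_0 = (-4, 5).
v_2 = A·v_1 = (13, -17).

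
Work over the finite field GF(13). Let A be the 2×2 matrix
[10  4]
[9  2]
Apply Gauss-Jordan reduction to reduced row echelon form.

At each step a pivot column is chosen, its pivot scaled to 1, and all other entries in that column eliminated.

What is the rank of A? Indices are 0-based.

[1] R0 /= 10  ⇒  (1, 3)
     R1 -= 9·R0  ⇒  (0, 1)
[2] R1 /= 1  ⇒  (0, 1)
     R0 -= 3·R1  ⇒  (1, 0)

rank = 2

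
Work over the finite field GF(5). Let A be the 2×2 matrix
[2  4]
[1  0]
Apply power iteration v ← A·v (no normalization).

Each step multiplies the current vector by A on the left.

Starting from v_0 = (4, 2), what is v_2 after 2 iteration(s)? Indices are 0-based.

v_0 = (4, 2).
v_1 = A·v_0 = (1, 4).
v_2 = A·v_1 = (3, 1).

v_2 = (3, 1)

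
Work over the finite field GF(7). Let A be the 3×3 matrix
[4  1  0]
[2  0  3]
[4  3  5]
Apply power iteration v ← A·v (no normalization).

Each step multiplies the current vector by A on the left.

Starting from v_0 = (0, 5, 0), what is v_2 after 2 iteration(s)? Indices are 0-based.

v_0 = (0, 5, 0).
v_1 = A·v_0 = (5, 0, 1).
v_2 = A·v_1 = (6, 6, 4).

v_2 = (6, 6, 4)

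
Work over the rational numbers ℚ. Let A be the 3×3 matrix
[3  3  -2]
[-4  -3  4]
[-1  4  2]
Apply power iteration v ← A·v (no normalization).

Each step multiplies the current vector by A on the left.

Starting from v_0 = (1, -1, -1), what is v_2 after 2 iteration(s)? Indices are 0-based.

v_2 = (5, -21, -36)

v_0 = (1, -1, -1).
v_1 = A·v_0 = (2, -5, -7).
v_2 = A·v_1 = (5, -21, -36).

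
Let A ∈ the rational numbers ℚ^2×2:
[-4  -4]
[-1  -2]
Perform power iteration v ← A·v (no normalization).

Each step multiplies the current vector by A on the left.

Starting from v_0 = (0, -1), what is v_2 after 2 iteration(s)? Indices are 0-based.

v_2 = (-24, -8)

v_0 = (0, -1).
v_1 = A·v_0 = (4, 2).
v_2 = A·v_1 = (-24, -8).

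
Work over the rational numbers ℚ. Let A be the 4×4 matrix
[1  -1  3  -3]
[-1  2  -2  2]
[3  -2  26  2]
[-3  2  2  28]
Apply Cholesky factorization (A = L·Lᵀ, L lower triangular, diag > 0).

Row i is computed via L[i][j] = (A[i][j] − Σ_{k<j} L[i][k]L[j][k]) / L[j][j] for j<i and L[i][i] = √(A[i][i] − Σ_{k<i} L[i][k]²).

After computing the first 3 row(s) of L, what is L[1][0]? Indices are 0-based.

L[1][0] = -1

Step 1: L[0][0] = √(1) = 1.
  L[1][0] = (-1) / L[0][0] = -1.
Step 2: L[1][1] = √(1) = 1.
  L[2][0] = (3) / L[0][0] = 3.
  L[2][1] = (1) / L[1][1] = 1.
Step 3: L[2][2] = √(16) = 4.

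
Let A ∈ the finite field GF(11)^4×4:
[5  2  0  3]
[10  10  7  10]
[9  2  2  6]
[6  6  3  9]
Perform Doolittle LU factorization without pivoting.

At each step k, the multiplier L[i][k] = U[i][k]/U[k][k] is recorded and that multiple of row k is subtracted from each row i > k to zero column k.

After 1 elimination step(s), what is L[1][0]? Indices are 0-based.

L[1][0] = 2

Step 1: pivot at (0,0) is 5.
  row1 ← row1 − (2)·row0  ⇒  L[1][0]=2, U row1=(0, 6, 7, 4)
  row2 ← row2 − (4)·row0  ⇒  L[2][0]=4, U row2=(0, 5, 2, 5)
  row3 ← row3 − (10)·row0  ⇒  L[3][0]=10, U row3=(0, 8, 3, 1)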